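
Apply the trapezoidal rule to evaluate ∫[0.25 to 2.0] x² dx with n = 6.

f(x) = x²
a = 0.25, b = 2.0, n = 6
h = (b - a)/n = 0.291667

Trapezoidal rule: (h/2)[f(x₀) + 2f(x₁) + 2f(x₂) + ... + f(xₙ)]

x_0 = 0.2500, f(x_0) = 0.062500, coefficient = 1
x_1 = 0.5417, f(x_1) = 0.293403, coefficient = 2
x_2 = 0.8333, f(x_2) = 0.694444, coefficient = 2
x_3 = 1.1250, f(x_3) = 1.265625, coefficient = 2
x_4 = 1.4167, f(x_4) = 2.006944, coefficient = 2
x_5 = 1.7083, f(x_5) = 2.918403, coefficient = 2
x_6 = 2.0000, f(x_6) = 4.000000, coefficient = 1

I ≈ (0.291667/2) × 18.420139 = 2.686270
Exact value: 2.661458
Error: 0.024812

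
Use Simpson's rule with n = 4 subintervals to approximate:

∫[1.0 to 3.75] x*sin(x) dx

f(x) = x*sin(x)
a = 1.0, b = 3.75, n = 4
h = (b - a)/n = 0.687500

Simpson's rule: (h/3)[f(x₀) + 4f(x₁) + 2f(x₂) + ... + f(xₙ)]

x_0 = 1.0000, f(x_0) = 0.841471, coefficient = 1
x_1 = 1.6875, f(x_1) = 1.676021, coefficient = 4
x_2 = 2.3750, f(x_2) = 1.647502, coefficient = 2
x_3 = 3.0625, f(x_3) = 0.241969, coefficient = 4
x_4 = 3.7500, f(x_4) = -2.143355, coefficient = 1

I ≈ (0.687500/3) × 9.665081 = 2.214914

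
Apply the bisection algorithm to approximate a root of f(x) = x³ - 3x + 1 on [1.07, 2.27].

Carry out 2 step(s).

f(x) = x³ - 3x + 1
Initial interval: [1.07, 2.27]

Iteration 1:
  c_1 = (1.070000 + 2.270000)/2 = 1.670000
  f(c_1) = f(1.670000) = 0.647463
  f(a) × f(c) < 0, new interval: [1.070000, 1.670000]
Iteration 2:
  c_2 = (1.070000 + 1.670000)/2 = 1.370000
  f(c_2) = f(1.370000) = -0.538647
  f(a) × f(c) ≥ 0, new interval: [1.370000, 1.670000]

After 2 iteration(s), the approximation is c_2 = 1.370000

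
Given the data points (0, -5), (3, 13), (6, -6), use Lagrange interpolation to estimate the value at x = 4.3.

Lagrange interpolation formula:
P(x) = Σ yᵢ × Lᵢ(x)
where Lᵢ(x) = Π_{j≠i} (x - xⱼ)/(xᵢ - xⱼ)

L_0(4.3) = (4.3 - 3)/(0 - 3) × (4.3 - 6)/(0 - 6) = -0.122778
L_1(4.3) = (4.3 - 0)/(3 - 0) × (4.3 - 6)/(3 - 6) = 0.812222
L_2(4.3) = (4.3 - 0)/(6 - 0) × (4.3 - 3)/(6 - 3) = 0.310556

P(4.3) = (-5)×L_0(4.3) + 13×L_1(4.3) + (-6)×L_2(4.3)
P(4.3) = 9.309444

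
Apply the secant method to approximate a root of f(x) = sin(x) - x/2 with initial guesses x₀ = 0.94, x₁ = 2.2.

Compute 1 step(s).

f(x) = sin(x) - x/2
x₀ = 0.94, x₁ = 2.2

Secant formula: x_{n+1} = x_n - f(x_n)(x_n - x_{n-1})/(f(x_n) - f(x_{n-1}))

Iteration 1:
  f(0.940000) = 0.337558
  f(2.200000) = -0.291504
  x_2 = 2.200000 - (-0.291504)×(2.200000 - 0.940000)/(-0.291504 - 0.337558)
       = 1.616123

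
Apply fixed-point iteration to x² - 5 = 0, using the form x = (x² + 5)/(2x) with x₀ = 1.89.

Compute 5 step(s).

Equation: x² - 5 = 0
Fixed-point form: x = (x² + 5)/(2x)
x₀ = 1.89

x_1 = g(1.890000) = 2.267751
x_2 = g(2.267751) = 2.236289
x_3 = g(2.236289) = 2.236068
x_4 = g(2.236068) = 2.236068
x_5 = g(2.236068) = 2.236068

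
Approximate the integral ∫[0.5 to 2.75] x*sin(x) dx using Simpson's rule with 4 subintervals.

f(x) = x*sin(x)
a = 0.5, b = 2.75, n = 4
h = (b - a)/n = 0.562500

Simpson's rule: (h/3)[f(x₀) + 4f(x₁) + 2f(x₂) + ... + f(xₙ)]

x_0 = 0.5000, f(x_0) = 0.239713, coefficient = 1
x_1 = 1.0625, f(x_1) = 0.928173, coefficient = 4
x_2 = 1.6250, f(x_2) = 1.622613, coefficient = 2
x_3 = 2.1875, f(x_3) = 1.784539, coefficient = 4
x_4 = 2.7500, f(x_4) = 1.049568, coefficient = 1

I ≈ (0.562500/3) × 15.385357 = 2.884754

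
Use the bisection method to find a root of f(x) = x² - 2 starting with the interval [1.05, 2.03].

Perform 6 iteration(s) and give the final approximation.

f(x) = x² - 2
Initial interval: [1.05, 2.03]

Iteration 1:
  c_1 = (1.050000 + 2.030000)/2 = 1.540000
  f(c_1) = f(1.540000) = 0.371600
  f(a) × f(c) < 0, new interval: [1.050000, 1.540000]
Iteration 2:
  c_2 = (1.050000 + 1.540000)/2 = 1.295000
  f(c_2) = f(1.295000) = -0.322975
  f(a) × f(c) ≥ 0, new interval: [1.295000, 1.540000]
Iteration 3:
  c_3 = (1.295000 + 1.540000)/2 = 1.417500
  f(c_3) = f(1.417500) = 0.009306
  f(a) × f(c) < 0, new interval: [1.295000, 1.417500]
Iteration 4:
  c_4 = (1.295000 + 1.417500)/2 = 1.356250
  f(c_4) = f(1.356250) = -0.160586
  f(a) × f(c) ≥ 0, new interval: [1.356250, 1.417500]
Iteration 5:
  c_5 = (1.356250 + 1.417500)/2 = 1.386875
  f(c_5) = f(1.386875) = -0.076578
  f(a) × f(c) ≥ 0, new interval: [1.386875, 1.417500]
Iteration 6:
  c_6 = (1.386875 + 1.417500)/2 = 1.402187
  f(c_6) = f(1.402187) = -0.033870
  f(a) × f(c) ≥ 0, new interval: [1.402187, 1.417500]

After 6 iteration(s), the approximation is c_6 = 1.402187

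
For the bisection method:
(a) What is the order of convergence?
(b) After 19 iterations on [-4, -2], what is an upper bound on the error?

(a) Bisection has linear (order 1) convergence; the error is halved each step.

(b) Error bound = (b-a)/2^n = (-2 - (-4))/2^{19}
    = 2/2^{19}

(a) 1 (linear); (b) error ≤ 3.81e-06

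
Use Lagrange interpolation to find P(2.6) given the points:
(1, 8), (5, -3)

Lagrange interpolation formula:
P(x) = Σ yᵢ × Lᵢ(x)
where Lᵢ(x) = Π_{j≠i} (x - xⱼ)/(xᵢ - xⱼ)

L_0(2.6) = (2.6 - 5)/(1 - 5) = 0.600000
L_1(2.6) = (2.6 - 1)/(5 - 1) = 0.400000

P(2.6) = 8×L_0(2.6) + (-3)×L_1(2.6)
P(2.6) = 3.600000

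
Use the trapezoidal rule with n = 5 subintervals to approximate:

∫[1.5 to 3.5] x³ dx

f(x) = x³
a = 1.5, b = 3.5, n = 5
h = (b - a)/n = 0.400000

Trapezoidal rule: (h/2)[f(x₀) + 2f(x₁) + 2f(x₂) + ... + f(xₙ)]

x_0 = 1.5000, f(x_0) = 3.375000, coefficient = 1
x_1 = 1.9000, f(x_1) = 6.859000, coefficient = 2
x_2 = 2.3000, f(x_2) = 12.167000, coefficient = 2
x_3 = 2.7000, f(x_3) = 19.683000, coefficient = 2
x_4 = 3.1000, f(x_4) = 29.791000, coefficient = 2
x_5 = 3.5000, f(x_5) = 42.875000, coefficient = 1

I ≈ (0.400000/2) × 183.250000 = 36.650000
Exact value: 36.250000
Error: 0.400000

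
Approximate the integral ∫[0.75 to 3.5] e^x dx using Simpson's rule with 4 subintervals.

f(x) = e^x
a = 0.75, b = 3.5, n = 4
h = (b - a)/n = 0.687500

Simpson's rule: (h/3)[f(x₀) + 4f(x₁) + 2f(x₂) + ... + f(xₙ)]

x_0 = 0.7500, f(x_0) = 2.117000, coefficient = 1
x_1 = 1.4375, f(x_1) = 4.210157, coefficient = 4
x_2 = 2.1250, f(x_2) = 8.372897, coefficient = 2
x_3 = 2.8125, f(x_3) = 16.651495, coefficient = 4
x_4 = 3.5000, f(x_4) = 33.115452, coefficient = 1

I ≈ (0.687500/3) × 135.424856 = 31.034863
Exact value: 30.998452
Error: 0.036411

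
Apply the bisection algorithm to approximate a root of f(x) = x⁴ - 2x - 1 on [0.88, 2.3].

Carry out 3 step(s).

f(x) = x⁴ - 2x - 1
Initial interval: [0.88, 2.3]

Iteration 1:
  c_1 = (0.880000 + 2.300000)/2 = 1.590000
  f(c_1) = f(1.590000) = 2.211290
  f(a) × f(c) < 0, new interval: [0.880000, 1.590000]
Iteration 2:
  c_2 = (0.880000 + 1.590000)/2 = 1.235000
  f(c_2) = f(1.235000) = -1.143689
  f(a) × f(c) ≥ 0, new interval: [1.235000, 1.590000]
Iteration 3:
  c_3 = (1.235000 + 1.590000)/2 = 1.412500
  f(c_3) = f(1.412500) = 0.155648
  f(a) × f(c) < 0, new interval: [1.235000, 1.412500]

After 3 iteration(s), the approximation is c_3 = 1.412500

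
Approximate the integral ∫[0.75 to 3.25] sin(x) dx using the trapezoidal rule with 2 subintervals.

f(x) = sin(x)
a = 0.75, b = 3.25, n = 2
h = (b - a)/n = 1.250000

Trapezoidal rule: (h/2)[f(x₀) + 2f(x₁) + 2f(x₂) + ... + f(xₙ)]

x_0 = 0.7500, f(x_0) = 0.681639, coefficient = 1
x_1 = 2.0000, f(x_1) = 0.909297, coefficient = 2
x_2 = 3.2500, f(x_2) = -0.108195, coefficient = 1

I ≈ (1.250000/2) × 2.392038 = 1.495024
Exact value: 1.725819
Error: 0.230794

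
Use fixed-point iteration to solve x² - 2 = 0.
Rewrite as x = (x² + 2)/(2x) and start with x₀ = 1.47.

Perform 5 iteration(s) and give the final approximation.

Equation: x² - 2 = 0
Fixed-point form: x = (x² + 2)/(2x)
x₀ = 1.47

x_1 = g(1.470000) = 1.415272
x_2 = g(1.415272) = 1.414214
x_3 = g(1.414214) = 1.414214
x_4 = g(1.414214) = 1.414214
x_5 = g(1.414214) = 1.414214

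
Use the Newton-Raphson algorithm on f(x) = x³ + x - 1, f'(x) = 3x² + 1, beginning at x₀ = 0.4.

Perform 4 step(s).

f(x) = x³ + x - 1
f'(x) = 3x² + 1
x₀ = 0.4

Newton-Raphson formula: x_{n+1} = x_n - f(x_n)/f'(x_n)

Iteration 1:
  f(0.400000) = -0.536000
  f'(0.400000) = 1.480000
  x_1 = 0.400000 - (-0.536000)/1.480000 = 0.762162
Iteration 2:
  f(0.762162) = 0.204895
  f'(0.762162) = 2.742673
  x_2 = 0.762162 - 0.204895/2.742673 = 0.687456
Iteration 3:
  f(0.687456) = 0.012344
  f'(0.687456) = 2.417786
  x_3 = 0.687456 - 0.012344/2.417786 = 0.682350
Iteration 4:
  f(0.682350) = 0.000054
  f'(0.682350) = 2.396805
  x_4 = 0.682350 - 0.000054/2.396805 = 0.682328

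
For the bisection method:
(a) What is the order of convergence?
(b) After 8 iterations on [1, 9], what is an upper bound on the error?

(a) Bisection has linear (order 1) convergence; the error is halved each step.

(b) Error bound = (b-a)/2^n = (9 - 1)/2^{8}
    = 8/2^{8}

(a) 1 (linear); (b) error ≤ 3.12e-02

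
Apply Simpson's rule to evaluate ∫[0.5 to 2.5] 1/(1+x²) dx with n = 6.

f(x) = 1/(1+x²)
a = 0.5, b = 2.5, n = 6
h = (b - a)/n = 0.333333

Simpson's rule: (h/3)[f(x₀) + 4f(x₁) + 2f(x₂) + ... + f(xₙ)]

x_0 = 0.5000, f(x_0) = 0.800000, coefficient = 1
x_1 = 0.8333, f(x_1) = 0.590164, coefficient = 4
x_2 = 1.1667, f(x_2) = 0.423529, coefficient = 2
x_3 = 1.5000, f(x_3) = 0.307692, coefficient = 4
x_4 = 1.8333, f(x_4) = 0.229299, coefficient = 2
x_5 = 2.1667, f(x_5) = 0.175610, coefficient = 4
x_6 = 2.5000, f(x_6) = 0.137931, coefficient = 1

I ≈ (0.333333/3) × 6.537453 = 0.726384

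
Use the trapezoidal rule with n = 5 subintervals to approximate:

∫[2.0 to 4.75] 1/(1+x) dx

f(x) = 1/(1+x)
a = 2.0, b = 4.75, n = 5
h = (b - a)/n = 0.550000

Trapezoidal rule: (h/2)[f(x₀) + 2f(x₁) + 2f(x₂) + ... + f(xₙ)]

x_0 = 2.0000, f(x_0) = 0.333333, coefficient = 1
x_1 = 2.5500, f(x_1) = 0.281690, coefficient = 2
x_2 = 3.1000, f(x_2) = 0.243902, coefficient = 2
x_3 = 3.6500, f(x_3) = 0.215054, coefficient = 2
x_4 = 4.2000, f(x_4) = 0.192308, coefficient = 2
x_5 = 4.7500, f(x_5) = 0.173913, coefficient = 1

I ≈ (0.550000/2) × 2.373154 = 0.652617
Exact value: 0.650588
Error: 0.002030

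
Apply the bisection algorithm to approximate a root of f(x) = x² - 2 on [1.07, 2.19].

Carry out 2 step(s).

f(x) = x² - 2
Initial interval: [1.07, 2.19]

Iteration 1:
  c_1 = (1.070000 + 2.190000)/2 = 1.630000
  f(c_1) = f(1.630000) = 0.656900
  f(a) × f(c) < 0, new interval: [1.070000, 1.630000]
Iteration 2:
  c_2 = (1.070000 + 1.630000)/2 = 1.350000
  f(c_2) = f(1.350000) = -0.177500
  f(a) × f(c) ≥ 0, new interval: [1.350000, 1.630000]

After 2 iteration(s), the approximation is c_2 = 1.350000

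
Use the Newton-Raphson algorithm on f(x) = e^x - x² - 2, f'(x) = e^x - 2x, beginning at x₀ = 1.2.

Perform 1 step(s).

f(x) = e^x - x² - 2
f'(x) = e^x - 2x
x₀ = 1.2

Newton-Raphson formula: x_{n+1} = x_n - f(x_n)/f'(x_n)

Iteration 1:
  f(1.200000) = -0.119883
  f'(1.200000) = 0.920117
  x_1 = 1.200000 - (-0.119883)/0.920117 = 1.330291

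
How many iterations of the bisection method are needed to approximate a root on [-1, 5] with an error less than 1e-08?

We need (b-a)/2^n ≤ 1e-08
(5 - (-1))/2^n ≤ 1e-08
6/2^n ≤ 1e-08
2^n ≥ 600000000
n ≥ log₂(600000000) = 29.16
n ≥ 30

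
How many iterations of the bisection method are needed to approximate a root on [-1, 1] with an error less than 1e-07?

We need (b-a)/2^n ≤ 1e-07
(1 - (-1))/2^n ≤ 1e-07
2/2^n ≤ 1e-07
2^n ≥ 20000000
n ≥ log₂(20000000) = 24.25
n ≥ 25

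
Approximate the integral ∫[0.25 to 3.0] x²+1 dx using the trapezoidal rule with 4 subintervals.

f(x) = x²+1
a = 0.25, b = 3.0, n = 4
h = (b - a)/n = 0.687500

Trapezoidal rule: (h/2)[f(x₀) + 2f(x₁) + 2f(x₂) + ... + f(xₙ)]

x_0 = 0.2500, f(x_0) = 1.062500, coefficient = 1
x_1 = 0.9375, f(x_1) = 1.878906, coefficient = 2
x_2 = 1.6250, f(x_2) = 3.640625, coefficient = 2
x_3 = 2.3125, f(x_3) = 6.347656, coefficient = 2
x_4 = 3.0000, f(x_4) = 10.000000, coefficient = 1

I ≈ (0.687500/2) × 34.796875 = 11.961426
Exact value: 11.744792
Error: 0.216634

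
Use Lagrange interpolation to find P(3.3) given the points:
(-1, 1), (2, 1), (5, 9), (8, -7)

Lagrange interpolation formula:
P(x) = Σ yᵢ × Lᵢ(x)
where Lᵢ(x) = Π_{j≠i} (x - xⱼ)/(xᵢ - xⱼ)

L_0(3.3) = (3.3 - 2)/(-1 - 2) × (3.3 - 5)/(-1 - 5) × (3.3 - 8)/(-1 - 8) = -0.064117
L_1(3.3) = (3.3 - (-1))/(2 - (-1)) × (3.3 - 5)/(2 - 5) × (3.3 - 8)/(2 - 8) = 0.636241
L_2(3.3) = (3.3 - (-1))/(5 - (-1)) × (3.3 - 2)/(5 - 2) × (3.3 - 8)/(5 - 8) = 0.486537
L_3(3.3) = (3.3 - (-1))/(8 - (-1)) × (3.3 - 2)/(8 - 2) × (3.3 - 5)/(8 - 5) = -0.058660

P(3.3) = 1×L_0(3.3) + 1×L_1(3.3) + 9×L_2(3.3) + (-7)×L_3(3.3)
P(3.3) = 5.361580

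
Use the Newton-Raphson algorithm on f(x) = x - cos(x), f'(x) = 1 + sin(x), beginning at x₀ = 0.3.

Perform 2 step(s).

f(x) = x - cos(x)
f'(x) = 1 + sin(x)
x₀ = 0.3

Newton-Raphson formula: x_{n+1} = x_n - f(x_n)/f'(x_n)

Iteration 1:
  f(0.300000) = -0.655336
  f'(0.300000) = 1.295520
  x_1 = 0.300000 - (-0.655336)/1.295520 = 0.805848
Iteration 2:
  f(0.805848) = 0.113349
  f'(0.805848) = 1.721418
  x_2 = 0.805848 - 0.113349/1.721418 = 0.740002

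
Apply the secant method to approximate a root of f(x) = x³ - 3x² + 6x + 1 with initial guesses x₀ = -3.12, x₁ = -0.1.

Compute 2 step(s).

f(x) = x³ - 3x² + 6x + 1
x₀ = -3.12, x₁ = -0.1

Secant formula: x_{n+1} = x_n - f(x_n)(x_n - x_{n-1})/(f(x_n) - f(x_{n-1}))

Iteration 1:
  f(-3.120000) = -77.294528
  f(-0.100000) = 0.369000
  x_2 = -0.100000 - 0.369000×(-0.100000 - (-3.120000))/(0.369000 - (-77.294528))
       = -0.114349
Iteration 2:
  f(-0.100000) = 0.369000
  f(-0.114349) = 0.273185
  x_3 = -0.114349 - 0.273185×(-0.114349 - (-0.100000))/(0.273185 - 0.369000)
       = -0.155260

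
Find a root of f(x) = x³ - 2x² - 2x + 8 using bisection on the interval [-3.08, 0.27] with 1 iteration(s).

f(x) = x³ - 2x² - 2x + 8
Initial interval: [-3.08, 0.27]

Iteration 1:
  c_1 = (-3.080000 + 0.270000)/2 = -1.405000
  f(c_1) = f(-1.405000) = 4.088445
  f(a) × f(c) < 0, new interval: [-3.080000, -1.405000]

After 1 iteration(s), the approximation is c_1 = -1.405000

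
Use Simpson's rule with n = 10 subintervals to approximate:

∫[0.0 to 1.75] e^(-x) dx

f(x) = e^(-x)
a = 0.0, b = 1.75, n = 10
h = (b - a)/n = 0.175000

Simpson's rule: (h/3)[f(x₀) + 4f(x₁) + 2f(x₂) + ... + f(xₙ)]

x_0 = 0.0000, f(x_0) = 1.000000, coefficient = 1
x_1 = 0.1750, f(x_1) = 0.839457, coefficient = 4
x_2 = 0.3500, f(x_2) = 0.704688, coefficient = 2
x_3 = 0.5250, f(x_3) = 0.591555, coefficient = 4
x_4 = 0.7000, f(x_4) = 0.496585, coefficient = 2
x_5 = 0.8750, f(x_5) = 0.416862, coefficient = 4
x_6 = 1.0500, f(x_6) = 0.349938, coefficient = 2
x_7 = 1.2250, f(x_7) = 0.293758, coefficient = 4
x_8 = 1.4000, f(x_8) = 0.246597, coefficient = 2
x_9 = 1.5750, f(x_9) = 0.207008, coefficient = 4
x_10 = 1.7500, f(x_10) = 0.173774, coefficient = 1

I ≈ (0.175000/3) × 14.163949 = 0.826230
Exact value: 0.826226
Error: 0.000004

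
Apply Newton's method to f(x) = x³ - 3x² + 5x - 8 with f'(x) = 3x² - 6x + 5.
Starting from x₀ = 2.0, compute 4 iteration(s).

f(x) = x³ - 3x² + 5x - 8
f'(x) = 3x² - 6x + 5
x₀ = 2.0

Newton-Raphson formula: x_{n+1} = x_n - f(x_n)/f'(x_n)

Iteration 1:
  f(2.000000) = -2.000000
  f'(2.000000) = 5.000000
  x_1 = 2.000000 - (-2.000000)/5.000000 = 2.400000
Iteration 2:
  f(2.400000) = 0.544000
  f'(2.400000) = 7.880000
  x_2 = 2.400000 - 0.544000/7.880000 = 2.330964
Iteration 3:
  f(2.330964) = 0.019688
  f'(2.330964) = 7.314399
  x_3 = 2.330964 - 0.019688/7.314399 = 2.328273
Iteration 4:
  f(2.328273) = 0.000029
  f'(2.328273) = 7.292926
  x_4 = 2.328273 - 0.000029/7.292926 = 2.328269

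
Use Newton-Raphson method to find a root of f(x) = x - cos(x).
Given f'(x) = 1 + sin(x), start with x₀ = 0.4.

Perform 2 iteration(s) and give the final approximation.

f(x) = x - cos(x)
f'(x) = 1 + sin(x)
x₀ = 0.4

Newton-Raphson formula: x_{n+1} = x_n - f(x_n)/f'(x_n)

Iteration 1:
  f(0.400000) = -0.521061
  f'(0.400000) = 1.389418
  x_1 = 0.400000 - (-0.521061)/1.389418 = 0.775021
Iteration 2:
  f(0.775021) = 0.060615
  f'(0.775021) = 1.699731
  x_2 = 0.775021 - 0.060615/1.699731 = 0.739360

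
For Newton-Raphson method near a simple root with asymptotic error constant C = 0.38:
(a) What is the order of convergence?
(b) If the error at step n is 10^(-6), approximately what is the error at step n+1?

(a) Newton-Raphson has quadratic (order 2) convergence near simple roots.
    This means |e_{n+1}| ≈ C|e_n|².

(b) With |e_n| = 10^(-6) and C = 0.38:
    |e_{n+1}| ≈ 0.38 × (10^(-6))² = 0.38 × 10^(-12)

(a) 2 (quadratic); (b) |e_{n+1}| ≈ 3.800e-13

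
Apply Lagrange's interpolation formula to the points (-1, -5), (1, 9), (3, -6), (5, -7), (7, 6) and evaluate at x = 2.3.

Lagrange interpolation formula:
P(x) = Σ yᵢ × Lᵢ(x)
where Lᵢ(x) = Π_{j≠i} (x - xⱼ)/(xᵢ - xⱼ)

L_0(2.3) = (2.3 - 1)/(-1 - 1) × (2.3 - 3)/(-1 - 3) × (2.3 - 5)/(-1 - 5) × (2.3 - 7)/(-1 - 7) = -0.030073
L_1(2.3) = (2.3 - (-1))/(1 - (-1)) × (2.3 - 3)/(1 - 3) × (2.3 - 5)/(1 - 5) × (2.3 - 7)/(1 - 7) = 0.305353
L_2(2.3) = (2.3 - (-1))/(3 - (-1)) × (2.3 - 1)/(3 - 1) × (2.3 - 5)/(3 - 5) × (2.3 - 7)/(3 - 7) = 0.850627
L_3(2.3) = (2.3 - (-1))/(5 - (-1)) × (2.3 - 1)/(5 - 1) × (2.3 - 3)/(5 - 3) × (2.3 - 7)/(5 - 7) = -0.147022
L_4(2.3) = (2.3 - (-1))/(7 - (-1)) × (2.3 - 1)/(7 - 1) × (2.3 - 3)/(7 - 3) × (2.3 - 5)/(7 - 5) = 0.021115

P(2.3) = (-5)×L_0(2.3) + 9×L_1(2.3) + (-6)×L_2(2.3) + (-7)×L_3(2.3) + 6×L_4(2.3)
P(2.3) = -1.049376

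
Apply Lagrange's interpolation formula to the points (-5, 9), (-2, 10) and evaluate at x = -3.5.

Lagrange interpolation formula:
P(x) = Σ yᵢ × Lᵢ(x)
where Lᵢ(x) = Π_{j≠i} (x - xⱼ)/(xᵢ - xⱼ)

L_0(-3.5) = (-3.5 - (-2))/(-5 - (-2)) = 0.500000
L_1(-3.5) = (-3.5 - (-5))/(-2 - (-5)) = 0.500000

P(-3.5) = 9×L_0(-3.5) + 10×L_1(-3.5)
P(-3.5) = 9.500000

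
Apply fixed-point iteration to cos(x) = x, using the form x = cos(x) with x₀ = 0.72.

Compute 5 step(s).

Equation: cos(x) = x
Fixed-point form: x = cos(x)
x₀ = 0.72

x_1 = g(0.720000) = 0.751806
x_2 = g(0.751806) = 0.730457
x_3 = g(0.730457) = 0.744870
x_4 = g(0.744870) = 0.735176
x_5 = g(0.735176) = 0.741713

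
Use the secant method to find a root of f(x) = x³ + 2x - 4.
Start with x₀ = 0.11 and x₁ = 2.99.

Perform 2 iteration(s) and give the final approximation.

f(x) = x³ + 2x - 4
x₀ = 0.11, x₁ = 2.99

Secant formula: x_{n+1} = x_n - f(x_n)(x_n - x_{n-1})/(f(x_n) - f(x_{n-1}))

Iteration 1:
  f(0.110000) = -3.778669
  f(2.990000) = 28.710899
  x_2 = 2.990000 - 28.710899×(2.990000 - 0.110000)/(28.710899 - (-3.778669))
       = 0.444956
Iteration 2:
  f(2.990000) = 28.710899
  f(0.444956) = -3.021994
  x_3 = 0.444956 - (-3.021994)×(0.444956 - 2.990000)/(-3.021994 - 28.710899)
       = 0.687326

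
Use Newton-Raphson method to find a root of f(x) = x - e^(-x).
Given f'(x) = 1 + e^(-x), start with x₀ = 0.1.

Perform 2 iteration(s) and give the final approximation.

f(x) = x - e^(-x)
f'(x) = 1 + e^(-x)
x₀ = 0.1

Newton-Raphson formula: x_{n+1} = x_n - f(x_n)/f'(x_n)

Iteration 1:
  f(0.100000) = -0.804837
  f'(0.100000) = 1.904837
  x_1 = 0.100000 - (-0.804837)/1.904837 = 0.522523
Iteration 2:
  f(0.522523) = -0.070500
  f'(0.522523) = 1.593023
  x_2 = 0.522523 - (-0.070500)/1.593023 = 0.566778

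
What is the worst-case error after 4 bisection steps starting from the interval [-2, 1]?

Bisection error bound: |error| ≤ (b-a)/2^n
|error| ≤ (1 - (-2))/2^4 = 3/2^4
|error| ≤ 0.1875000000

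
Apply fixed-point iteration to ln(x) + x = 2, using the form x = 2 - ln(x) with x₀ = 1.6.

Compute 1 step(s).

Equation: ln(x) + x = 2
Fixed-point form: x = 2 - ln(x)
x₀ = 1.6

x_1 = g(1.600000) = 1.529996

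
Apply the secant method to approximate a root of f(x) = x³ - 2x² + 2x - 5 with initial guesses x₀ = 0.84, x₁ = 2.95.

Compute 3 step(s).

f(x) = x³ - 2x² + 2x - 5
x₀ = 0.84, x₁ = 2.95

Secant formula: x_{n+1} = x_n - f(x_n)(x_n - x_{n-1})/(f(x_n) - f(x_{n-1}))

Iteration 1:
  f(0.840000) = -4.138496
  f(2.950000) = 9.167375
  x_2 = 2.950000 - 9.167375×(2.950000 - 0.840000)/(9.167375 - (-4.138496))
       = 1.496269
Iteration 2:
  f(2.950000) = 9.167375
  f(1.496269) = -3.135226
  x_3 = 1.496269 - (-3.135226)×(1.496269 - 2.950000)/(-3.135226 - 9.167375)
       = 1.866741
Iteration 3:
  f(1.496269) = -3.135226
  f(1.866741) = -1.730887
  x_4 = 1.866741 - (-1.730887)×(1.866741 - 1.496269)/(-1.730887 - (-3.135226))
       = 2.323359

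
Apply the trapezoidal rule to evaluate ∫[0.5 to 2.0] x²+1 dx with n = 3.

f(x) = x²+1
a = 0.5, b = 2.0, n = 3
h = (b - a)/n = 0.500000

Trapezoidal rule: (h/2)[f(x₀) + 2f(x₁) + 2f(x₂) + ... + f(xₙ)]

x_0 = 0.5000, f(x_0) = 1.250000, coefficient = 1
x_1 = 1.0000, f(x_1) = 2.000000, coefficient = 2
x_2 = 1.5000, f(x_2) = 3.250000, coefficient = 2
x_3 = 2.0000, f(x_3) = 5.000000, coefficient = 1

I ≈ (0.500000/2) × 16.750000 = 4.187500
Exact value: 4.125000
Error: 0.062500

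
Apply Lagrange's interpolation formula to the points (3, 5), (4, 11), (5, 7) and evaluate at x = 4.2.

Lagrange interpolation formula:
P(x) = Σ yᵢ × Lᵢ(x)
where Lᵢ(x) = Π_{j≠i} (x - xⱼ)/(xᵢ - xⱼ)

L_0(4.2) = (4.2 - 4)/(3 - 4) × (4.2 - 5)/(3 - 5) = -0.080000
L_1(4.2) = (4.2 - 3)/(4 - 3) × (4.2 - 5)/(4 - 5) = 0.960000
L_2(4.2) = (4.2 - 3)/(5 - 3) × (4.2 - 4)/(5 - 4) = 0.120000

P(4.2) = 5×L_0(4.2) + 11×L_1(4.2) + 7×L_2(4.2)
P(4.2) = 11.000000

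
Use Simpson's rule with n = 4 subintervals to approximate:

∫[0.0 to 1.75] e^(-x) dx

f(x) = e^(-x)
a = 0.0, b = 1.75, n = 4
h = (b - a)/n = 0.437500

Simpson's rule: (h/3)[f(x₀) + 4f(x₁) + 2f(x₂) + ... + f(xₙ)]

x_0 = 0.0000, f(x_0) = 1.000000, coefficient = 1
x_1 = 0.4375, f(x_1) = 0.645649, coefficient = 4
x_2 = 0.8750, f(x_2) = 0.416862, coefficient = 2
x_3 = 1.3125, f(x_3) = 0.269146, coefficient = 4
x_4 = 1.7500, f(x_4) = 0.173774, coefficient = 1

I ≈ (0.437500/3) × 5.666677 = 0.826390
Exact value: 0.826226
Error: 0.000164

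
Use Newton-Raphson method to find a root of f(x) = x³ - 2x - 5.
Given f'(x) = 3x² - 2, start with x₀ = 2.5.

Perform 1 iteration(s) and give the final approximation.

f(x) = x³ - 2x - 5
f'(x) = 3x² - 2
x₀ = 2.5

Newton-Raphson formula: x_{n+1} = x_n - f(x_n)/f'(x_n)

Iteration 1:
  f(2.500000) = 5.625000
  f'(2.500000) = 16.750000
  x_1 = 2.500000 - 5.625000/16.750000 = 2.164179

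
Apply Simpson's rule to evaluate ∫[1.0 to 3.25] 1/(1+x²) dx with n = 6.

f(x) = 1/(1+x²)
a = 1.0, b = 3.25, n = 6
h = (b - a)/n = 0.375000

Simpson's rule: (h/3)[f(x₀) + 4f(x₁) + 2f(x₂) + ... + f(xₙ)]

x_0 = 1.0000, f(x_0) = 0.500000, coefficient = 1
x_1 = 1.3750, f(x_1) = 0.345946, coefficient = 4
x_2 = 1.7500, f(x_2) = 0.246154, coefficient = 2
x_3 = 2.1250, f(x_3) = 0.181303, coefficient = 4
x_4 = 2.5000, f(x_4) = 0.137931, coefficient = 2
x_5 = 2.8750, f(x_5) = 0.107926, coefficient = 4
x_6 = 3.2500, f(x_6) = 0.086486, coefficient = 1

I ≈ (0.375000/3) × 3.895356 = 0.486919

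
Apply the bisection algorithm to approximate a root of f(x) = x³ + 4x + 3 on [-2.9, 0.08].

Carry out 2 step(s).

f(x) = x³ + 4x + 3
Initial interval: [-2.9, 0.08]

Iteration 1:
  c_1 = (-2.900000 + 0.080000)/2 = -1.410000
  f(c_1) = f(-1.410000) = -5.443221
  f(a) × f(c) ≥ 0, new interval: [-1.410000, 0.080000]
Iteration 2:
  c_2 = (-1.410000 + 0.080000)/2 = -0.665000
  f(c_2) = f(-0.665000) = 0.045920
  f(a) × f(c) < 0, new interval: [-1.410000, -0.665000]

After 2 iteration(s), the approximation is c_2 = -0.665000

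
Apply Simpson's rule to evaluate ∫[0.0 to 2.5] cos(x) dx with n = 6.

f(x) = cos(x)
a = 0.0, b = 2.5, n = 6
h = (b - a)/n = 0.416667

Simpson's rule: (h/3)[f(x₀) + 4f(x₁) + 2f(x₂) + ... + f(xₙ)]

x_0 = 0.0000, f(x_0) = 1.000000, coefficient = 1
x_1 = 0.4167, f(x_1) = 0.914443, coefficient = 4
x_2 = 0.8333, f(x_2) = 0.672412, coefficient = 2
x_3 = 1.2500, f(x_3) = 0.315322, coefficient = 4
x_4 = 1.6667, f(x_4) = -0.095724, coefficient = 2
x_5 = 2.0833, f(x_5) = -0.490390, coefficient = 4
x_6 = 2.5000, f(x_6) = -0.801144, coefficient = 1

I ≈ (0.416667/3) × 4.309736 = 0.598574
Exact value: 0.598472
Error: 0.000102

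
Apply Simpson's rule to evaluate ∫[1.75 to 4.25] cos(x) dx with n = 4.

f(x) = cos(x)
a = 1.75, b = 4.25, n = 4
h = (b - a)/n = 0.625000

Simpson's rule: (h/3)[f(x₀) + 4f(x₁) + 2f(x₂) + ... + f(xₙ)]

x_0 = 1.7500, f(x_0) = -0.178246, coefficient = 1
x_1 = 2.3750, f(x_1) = -0.720278, coefficient = 4
x_2 = 3.0000, f(x_2) = -0.989992, coefficient = 2
x_3 = 3.6250, f(x_3) = -0.885416, coefficient = 4
x_4 = 4.2500, f(x_4) = -0.446087, coefficient = 1

I ≈ (0.625000/3) × -9.027098 = -1.880645
Exact value: -1.878975
Error: 0.001670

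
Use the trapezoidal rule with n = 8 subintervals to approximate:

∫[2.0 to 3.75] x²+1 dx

f(x) = x²+1
a = 2.0, b = 3.75, n = 8
h = (b - a)/n = 0.218750

Trapezoidal rule: (h/2)[f(x₀) + 2f(x₁) + 2f(x₂) + ... + f(xₙ)]

x_0 = 2.0000, f(x_0) = 5.000000, coefficient = 1
x_1 = 2.2188, f(x_1) = 5.922852, coefficient = 2
x_2 = 2.4375, f(x_2) = 6.941406, coefficient = 2
x_3 = 2.6562, f(x_3) = 8.055664, coefficient = 2
x_4 = 2.8750, f(x_4) = 9.265625, coefficient = 2
x_5 = 3.0938, f(x_5) = 10.571289, coefficient = 2
x_6 = 3.3125, f(x_6) = 11.972656, coefficient = 2
x_7 = 3.5312, f(x_7) = 13.469727, coefficient = 2
x_8 = 3.7500, f(x_8) = 15.062500, coefficient = 1

I ≈ (0.218750/2) × 152.460938 = 16.675415
Exact value: 16.661458
Error: 0.013957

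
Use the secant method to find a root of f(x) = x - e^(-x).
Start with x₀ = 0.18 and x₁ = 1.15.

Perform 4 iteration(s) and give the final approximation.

f(x) = x - e^(-x)
x₀ = 0.18, x₁ = 1.15

Secant formula: x_{n+1} = x_n - f(x_n)(x_n - x_{n-1})/(f(x_n) - f(x_{n-1}))

Iteration 1:
  f(0.180000) = -0.655270
  f(1.150000) = 0.833363
  x_2 = 1.150000 - 0.833363×(1.150000 - 0.180000)/(0.833363 - (-0.655270))
       = 0.606977
Iteration 2:
  f(1.150000) = 0.833363
  f(0.606977) = 0.061981
  x_3 = 0.606977 - 0.061981×(0.606977 - 1.150000)/(0.061981 - 0.833363)
       = 0.563345
Iteration 3:
  f(0.606977) = 0.061981
  f(0.563345) = -0.005957
  x_4 = 0.563345 - (-0.005957)×(0.563345 - 0.606977)/(-0.005957 - 0.061981)
       = 0.567171
Iteration 4:
  f(0.563345) = -0.005957
  f(0.567171) = 0.000043
  x_5 = 0.567171 - 0.000043×(0.567171 - 0.563345)/(0.000043 - (-0.005957))
       = 0.567143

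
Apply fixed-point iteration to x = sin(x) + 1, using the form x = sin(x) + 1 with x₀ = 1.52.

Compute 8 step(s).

Equation: x = sin(x) + 1
Fixed-point form: x = sin(x) + 1
x₀ = 1.52

x_1 = g(1.520000) = 1.998710
x_2 = g(1.998710) = 1.909833
x_3 = g(1.909833) = 1.943075
x_4 = g(1.943075) = 1.931501
x_5 = g(1.931501) = 1.935648
x_6 = g(1.935648) = 1.934177
x_7 = g(1.934177) = 1.934701
x_8 = g(1.934701) = 1.934514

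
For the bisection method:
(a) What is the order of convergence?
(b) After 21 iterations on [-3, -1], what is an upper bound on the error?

(a) Bisection has linear (order 1) convergence; the error is halved each step.

(b) Error bound = (b-a)/2^n = (-1 - (-3))/2^{21}
    = 2/2^{21}

(a) 1 (linear); (b) error ≤ 9.54e-07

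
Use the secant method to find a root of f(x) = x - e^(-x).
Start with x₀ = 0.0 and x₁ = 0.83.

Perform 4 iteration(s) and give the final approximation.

f(x) = x - e^(-x)
x₀ = 0.0, x₁ = 0.83

Secant formula: x_{n+1} = x_n - f(x_n)(x_n - x_{n-1})/(f(x_n) - f(x_{n-1}))

Iteration 1:
  f(0.000000) = -1.000000
  f(0.830000) = 0.393951
  x_2 = 0.830000 - 0.393951×(0.830000 - 0.000000)/(0.393951 - (-1.000000))
       = 0.595430
Iteration 2:
  f(0.830000) = 0.393951
  f(0.595430) = 0.044104
  x_3 = 0.595430 - 0.044104×(0.595430 - 0.830000)/(0.044104 - 0.393951)
       = 0.565858
Iteration 3:
  f(0.595430) = 0.044104
  f(0.565858) = -0.002014
  x_4 = 0.565858 - (-0.002014)×(0.565858 - 0.595430)/(-0.002014 - 0.044104)
       = 0.567150
Iteration 4:
  f(0.565858) = -0.002014
  f(0.567150) = 0.000010
  x_5 = 0.567150 - 0.000010×(0.567150 - 0.565858)/(0.000010 - (-0.002014))
       = 0.567143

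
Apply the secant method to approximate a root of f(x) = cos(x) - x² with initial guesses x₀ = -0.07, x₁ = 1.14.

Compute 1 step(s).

f(x) = cos(x) - x²
x₀ = -0.07, x₁ = 1.14

Secant formula: x_{n+1} = x_n - f(x_n)(x_n - x_{n-1})/(f(x_n) - f(x_{n-1}))

Iteration 1:
  f(-0.070000) = 0.992651
  f(1.140000) = -0.882005
  x_2 = 1.140000 - (-0.882005)×(1.140000 - (-0.070000))/(-0.882005 - 0.992651)
       = 0.570708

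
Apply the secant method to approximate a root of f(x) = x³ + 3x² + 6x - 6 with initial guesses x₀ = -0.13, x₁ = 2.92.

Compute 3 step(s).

f(x) = x³ + 3x² + 6x - 6
x₀ = -0.13, x₁ = 2.92

Secant formula: x_{n+1} = x_n - f(x_n)(x_n - x_{n-1})/(f(x_n) - f(x_{n-1}))

Iteration 1:
  f(-0.130000) = -6.731497
  f(2.920000) = 61.996288
  x_2 = 2.920000 - 61.996288×(2.920000 - (-0.130000))/(61.996288 - (-6.731497))
       = 0.168730
Iteration 2:
  f(2.920000) = 61.996288
  f(0.168730) = -4.897405
  x_3 = 0.168730 - (-4.897405)×(0.168730 - 2.920000)/(-4.897405 - 61.996288)
       = 0.370156
Iteration 3:
  f(0.168730) = -4.897405
  f(0.370156) = -3.317305
  x_4 = 0.370156 - (-3.317305)×(0.370156 - 0.168730)/(-3.317305 - (-4.897405))
       = 0.793033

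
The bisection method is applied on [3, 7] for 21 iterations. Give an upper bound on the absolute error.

Bisection error bound: |error| ≤ (b-a)/2^n
|error| ≤ (7 - 3)/2^21 = 4/2^21
|error| ≤ 0.0000019073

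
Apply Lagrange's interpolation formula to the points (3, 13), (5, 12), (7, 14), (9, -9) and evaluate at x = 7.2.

Lagrange interpolation formula:
P(x) = Σ yᵢ × Lᵢ(x)
where Lᵢ(x) = Π_{j≠i} (x - xⱼ)/(xᵢ - xⱼ)

L_0(7.2) = (7.2 - 5)/(3 - 5) × (7.2 - 7)/(3 - 7) × (7.2 - 9)/(3 - 9) = 0.016500
L_1(7.2) = (7.2 - 3)/(5 - 3) × (7.2 - 7)/(5 - 7) × (7.2 - 9)/(5 - 9) = -0.094500
L_2(7.2) = (7.2 - 3)/(7 - 3) × (7.2 - 5)/(7 - 5) × (7.2 - 9)/(7 - 9) = 1.039500
L_3(7.2) = (7.2 - 3)/(9 - 3) × (7.2 - 5)/(9 - 5) × (7.2 - 7)/(9 - 7) = 0.038500

P(7.2) = 13×L_0(7.2) + 12×L_1(7.2) + 14×L_2(7.2) + (-9)×L_3(7.2)
P(7.2) = 13.287000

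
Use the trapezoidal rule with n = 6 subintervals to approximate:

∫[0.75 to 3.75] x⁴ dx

f(x) = x⁴
a = 0.75, b = 3.75, n = 6
h = (b - a)/n = 0.500000

Trapezoidal rule: (h/2)[f(x₀) + 2f(x₁) + 2f(x₂) + ... + f(xₙ)]

x_0 = 0.7500, f(x_0) = 0.316406, coefficient = 1
x_1 = 1.2500, f(x_1) = 2.441406, coefficient = 2
x_2 = 1.7500, f(x_2) = 9.378906, coefficient = 2
x_3 = 2.2500, f(x_3) = 25.628906, coefficient = 2
x_4 = 2.7500, f(x_4) = 57.191406, coefficient = 2
x_5 = 3.2500, f(x_5) = 111.566406, coefficient = 2
x_6 = 3.7500, f(x_6) = 197.753906, coefficient = 1

I ≈ (0.500000/2) × 610.484375 = 152.621094
Exact value: 148.267969
Error: 4.353125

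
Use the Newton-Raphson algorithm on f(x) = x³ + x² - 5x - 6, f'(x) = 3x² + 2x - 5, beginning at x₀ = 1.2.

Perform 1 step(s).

f(x) = x³ + x² - 5x - 6
f'(x) = 3x² + 2x - 5
x₀ = 1.2

Newton-Raphson formula: x_{n+1} = x_n - f(x_n)/f'(x_n)

Iteration 1:
  f(1.200000) = -8.832000
  f'(1.200000) = 1.720000
  x_1 = 1.200000 - (-8.832000)/1.720000 = 6.334884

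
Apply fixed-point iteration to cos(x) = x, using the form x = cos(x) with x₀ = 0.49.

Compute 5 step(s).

Equation: cos(x) = x
Fixed-point form: x = cos(x)
x₀ = 0.49

x_1 = g(0.490000) = 0.882333
x_2 = g(0.882333) = 0.635351
x_3 = g(0.635351) = 0.804863
x_4 = g(0.804863) = 0.693210
x_5 = g(0.693210) = 0.769199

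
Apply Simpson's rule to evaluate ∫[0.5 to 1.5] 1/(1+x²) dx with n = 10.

f(x) = 1/(1+x²)
a = 0.5, b = 1.5, n = 10
h = (b - a)/n = 0.100000

Simpson's rule: (h/3)[f(x₀) + 4f(x₁) + 2f(x₂) + ... + f(xₙ)]

x_0 = 0.5000, f(x_0) = 0.800000, coefficient = 1
x_1 = 0.6000, f(x_1) = 0.735294, coefficient = 4
x_2 = 0.7000, f(x_2) = 0.671141, coefficient = 2
x_3 = 0.8000, f(x_3) = 0.609756, coefficient = 4
x_4 = 0.9000, f(x_4) = 0.552486, coefficient = 2
x_5 = 1.0000, f(x_5) = 0.500000, coefficient = 4
x_6 = 1.1000, f(x_6) = 0.452489, coefficient = 2
x_7 = 1.2000, f(x_7) = 0.409836, coefficient = 4
x_8 = 1.3000, f(x_8) = 0.371747, coefficient = 2
x_9 = 1.4000, f(x_9) = 0.337838, coefficient = 4
x_10 = 1.5000, f(x_10) = 0.307692, coefficient = 1

I ≈ (0.100000/3) × 15.574315 = 0.519144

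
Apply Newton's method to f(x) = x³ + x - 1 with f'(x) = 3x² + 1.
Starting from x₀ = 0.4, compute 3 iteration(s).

f(x) = x³ + x - 1
f'(x) = 3x² + 1
x₀ = 0.4

Newton-Raphson formula: x_{n+1} = x_n - f(x_n)/f'(x_n)

Iteration 1:
  f(0.400000) = -0.536000
  f'(0.400000) = 1.480000
  x_1 = 0.400000 - (-0.536000)/1.480000 = 0.762162
Iteration 2:
  f(0.762162) = 0.204895
  f'(0.762162) = 2.742673
  x_2 = 0.762162 - 0.204895/2.742673 = 0.687456
Iteration 3:
  f(0.687456) = 0.012344
  f'(0.687456) = 2.417786
  x_3 = 0.687456 - 0.012344/2.417786 = 0.682350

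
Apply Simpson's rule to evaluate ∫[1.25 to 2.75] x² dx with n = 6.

f(x) = x²
a = 1.25, b = 2.75, n = 6
h = (b - a)/n = 0.250000

Simpson's rule: (h/3)[f(x₀) + 4f(x₁) + 2f(x₂) + ... + f(xₙ)]

x_0 = 1.2500, f(x_0) = 1.562500, coefficient = 1
x_1 = 1.5000, f(x_1) = 2.250000, coefficient = 4
x_2 = 1.7500, f(x_2) = 3.062500, coefficient = 2
x_3 = 2.0000, f(x_3) = 4.000000, coefficient = 4
x_4 = 2.2500, f(x_4) = 5.062500, coefficient = 2
x_5 = 2.5000, f(x_5) = 6.250000, coefficient = 4
x_6 = 2.7500, f(x_6) = 7.562500, coefficient = 1

I ≈ (0.250000/3) × 75.375000 = 6.281250
Exact value: 6.281250
Error: 0.000000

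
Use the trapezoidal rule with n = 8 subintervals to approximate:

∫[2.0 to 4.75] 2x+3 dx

f(x) = 2x+3
a = 2.0, b = 4.75, n = 8
h = (b - a)/n = 0.343750

Trapezoidal rule: (h/2)[f(x₀) + 2f(x₁) + 2f(x₂) + ... + f(xₙ)]

x_0 = 2.0000, f(x_0) = 7.000000, coefficient = 1
x_1 = 2.3438, f(x_1) = 7.687500, coefficient = 2
x_2 = 2.6875, f(x_2) = 8.375000, coefficient = 2
x_3 = 3.0312, f(x_3) = 9.062500, coefficient = 2
x_4 = 3.3750, f(x_4) = 9.750000, coefficient = 2
x_5 = 3.7188, f(x_5) = 10.437500, coefficient = 2
x_6 = 4.0625, f(x_6) = 11.125000, coefficient = 2
x_7 = 4.4062, f(x_7) = 11.812500, coefficient = 2
x_8 = 4.7500, f(x_8) = 12.500000, coefficient = 1

I ≈ (0.343750/2) × 156.000000 = 26.812500
Exact value: 26.812500
Error: 0.000000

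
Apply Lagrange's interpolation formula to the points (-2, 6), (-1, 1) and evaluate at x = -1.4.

Lagrange interpolation formula:
P(x) = Σ yᵢ × Lᵢ(x)
where Lᵢ(x) = Π_{j≠i} (x - xⱼ)/(xᵢ - xⱼ)

L_0(-1.4) = (-1.4 - (-1))/(-2 - (-1)) = 0.400000
L_1(-1.4) = (-1.4 - (-2))/(-1 - (-2)) = 0.600000

P(-1.4) = 6×L_0(-1.4) + 1×L_1(-1.4)
P(-1.4) = 3.000000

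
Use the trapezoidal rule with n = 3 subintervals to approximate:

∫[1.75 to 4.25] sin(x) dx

f(x) = sin(x)
a = 1.75, b = 4.25, n = 3
h = (b - a)/n = 0.833333

Trapezoidal rule: (h/2)[f(x₀) + 2f(x₁) + 2f(x₂) + ... + f(xₙ)]

x_0 = 1.7500, f(x_0) = 0.983986, coefficient = 1
x_1 = 2.5833, f(x_1) = 0.529711, coefficient = 2
x_2 = 3.4167, f(x_2) = -0.271618, coefficient = 2
x_3 = 4.2500, f(x_3) = -0.894989, coefficient = 1

I ≈ (0.833333/2) × 0.605181 = 0.252159
Exact value: 0.267841
Error: 0.015683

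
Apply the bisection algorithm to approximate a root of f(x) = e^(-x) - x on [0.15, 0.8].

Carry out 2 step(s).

f(x) = e^(-x) - x
Initial interval: [0.15, 0.8]

Iteration 1:
  c_1 = (0.150000 + 0.800000)/2 = 0.475000
  f(c_1) = f(0.475000) = 0.146885
  f(a) × f(c) ≥ 0, new interval: [0.475000, 0.800000]
Iteration 2:
  c_2 = (0.475000 + 0.800000)/2 = 0.637500
  f(c_2) = f(0.637500) = -0.108888
  f(a) × f(c) < 0, new interval: [0.475000, 0.637500]

After 2 iteration(s), the approximation is c_2 = 0.637500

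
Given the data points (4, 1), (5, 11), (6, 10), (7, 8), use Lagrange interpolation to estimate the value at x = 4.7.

Lagrange interpolation formula:
P(x) = Σ yᵢ × Lᵢ(x)
where Lᵢ(x) = Π_{j≠i} (x - xⱼ)/(xᵢ - xⱼ)

L_0(4.7) = (4.7 - 5)/(4 - 5) × (4.7 - 6)/(4 - 6) × (4.7 - 7)/(4 - 7) = 0.149500
L_1(4.7) = (4.7 - 4)/(5 - 4) × (4.7 - 6)/(5 - 6) × (4.7 - 7)/(5 - 7) = 1.046500
L_2(4.7) = (4.7 - 4)/(6 - 4) × (4.7 - 5)/(6 - 5) × (4.7 - 7)/(6 - 7) = -0.241500
L_3(4.7) = (4.7 - 4)/(7 - 4) × (4.7 - 5)/(7 - 5) × (4.7 - 6)/(7 - 6) = 0.045500

P(4.7) = 1×L_0(4.7) + 11×L_1(4.7) + 10×L_2(4.7) + 8×L_3(4.7)
P(4.7) = 9.610000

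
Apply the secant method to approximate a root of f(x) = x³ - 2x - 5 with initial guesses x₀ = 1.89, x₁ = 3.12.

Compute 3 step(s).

f(x) = x³ - 2x - 5
x₀ = 1.89, x₁ = 3.12

Secant formula: x_{n+1} = x_n - f(x_n)(x_n - x_{n-1})/(f(x_n) - f(x_{n-1}))

Iteration 1:
  f(1.890000) = -2.028731
  f(3.120000) = 19.131328
  x_2 = 3.120000 - 19.131328×(3.120000 - 1.890000)/(19.131328 - (-2.028731))
       = 2.007927
Iteration 2:
  f(3.120000) = 19.131328
  f(2.007927) = -0.920354
  x_3 = 2.007927 - (-0.920354)×(2.007927 - 3.120000)/(-0.920354 - 19.131328)
       = 2.058970
Iteration 3:
  f(2.007927) = -0.920354
  f(2.058970) = -0.389230
  x_4 = 2.058970 - (-0.389230)×(2.058970 - 2.007927)/(-0.389230 - (-0.920354))
       = 2.096377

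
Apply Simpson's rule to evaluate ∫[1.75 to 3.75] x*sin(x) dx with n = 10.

f(x) = x*sin(x)
a = 1.75, b = 3.75, n = 10
h = (b - a)/n = 0.200000

Simpson's rule: (h/3)[f(x₀) + 4f(x₁) + 2f(x₂) + ... + f(xₙ)]

x_0 = 1.7500, f(x_0) = 1.721975, coefficient = 1
x_1 = 1.9500, f(x_1) = 1.811471, coefficient = 4
x_2 = 2.1500, f(x_2) = 1.799332, coefficient = 2
x_3 = 2.3500, f(x_3) = 1.671962, coefficient = 4
x_4 = 2.5500, f(x_4) = 1.422093, coefficient = 2
x_5 = 2.7500, f(x_5) = 1.049568, coefficient = 4
x_6 = 2.9500, f(x_6) = 0.561747, coefficient = 2
x_7 = 3.1500, f(x_7) = -0.026483, coefficient = 4
x_8 = 3.3500, f(x_8) = -0.693122, coefficient = 2
x_9 = 3.5500, f(x_9) = -1.409876, coefficient = 4
x_10 = 3.7500, f(x_10) = -2.143355, coefficient = 1

I ≈ (0.200000/3) × 18.145294 = 1.209686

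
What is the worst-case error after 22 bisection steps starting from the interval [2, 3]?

Bisection error bound: |error| ≤ (b-a)/2^n
|error| ≤ (3 - 2)/2^22 = 1/2^22
|error| ≤ 0.0000002384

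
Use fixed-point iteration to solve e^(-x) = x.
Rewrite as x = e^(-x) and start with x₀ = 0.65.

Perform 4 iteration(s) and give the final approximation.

Equation: e^(-x) = x
Fixed-point form: x = e^(-x)
x₀ = 0.65

x_1 = g(0.650000) = 0.522046
x_2 = g(0.522046) = 0.593306
x_3 = g(0.593306) = 0.552498
x_4 = g(0.552498) = 0.575510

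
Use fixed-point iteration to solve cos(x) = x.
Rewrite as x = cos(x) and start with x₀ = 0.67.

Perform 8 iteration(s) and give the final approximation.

Equation: cos(x) = x
Fixed-point form: x = cos(x)
x₀ = 0.67

x_1 = g(0.670000) = 0.783822
x_2 = g(0.783822) = 0.708221
x_3 = g(0.708221) = 0.759521
x_4 = g(0.759521) = 0.725166
x_5 = g(0.725166) = 0.748389
x_6 = g(0.748389) = 0.732786
x_7 = g(0.732786) = 0.743314
x_8 = g(0.743314) = 0.736230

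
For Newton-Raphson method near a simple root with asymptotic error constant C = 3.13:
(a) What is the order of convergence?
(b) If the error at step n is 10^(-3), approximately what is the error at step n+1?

(a) Newton-Raphson has quadratic (order 2) convergence near simple roots.
    This means |e_{n+1}| ≈ C|e_n|².

(b) With |e_n| = 10^(-3) and C = 3.13:
    |e_{n+1}| ≈ 3.13 × (10^(-3))² = 3.13 × 10^(-6)

(a) 2 (quadratic); (b) |e_{n+1}| ≈ 3.130e-06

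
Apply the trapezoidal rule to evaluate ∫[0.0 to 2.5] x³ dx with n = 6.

f(x) = x³
a = 0.0, b = 2.5, n = 6
h = (b - a)/n = 0.416667

Trapezoidal rule: (h/2)[f(x₀) + 2f(x₁) + 2f(x₂) + ... + f(xₙ)]

x_0 = 0.0000, f(x_0) = 0.000000, coefficient = 1
x_1 = 0.4167, f(x_1) = 0.072338, coefficient = 2
x_2 = 0.8333, f(x_2) = 0.578704, coefficient = 2
x_3 = 1.2500, f(x_3) = 1.953125, coefficient = 2
x_4 = 1.6667, f(x_4) = 4.629630, coefficient = 2
x_5 = 2.0833, f(x_5) = 9.042245, coefficient = 2
x_6 = 2.5000, f(x_6) = 15.625000, coefficient = 1

I ≈ (0.416667/2) × 48.177083 = 10.036892
Exact value: 9.765625
Error: 0.271267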